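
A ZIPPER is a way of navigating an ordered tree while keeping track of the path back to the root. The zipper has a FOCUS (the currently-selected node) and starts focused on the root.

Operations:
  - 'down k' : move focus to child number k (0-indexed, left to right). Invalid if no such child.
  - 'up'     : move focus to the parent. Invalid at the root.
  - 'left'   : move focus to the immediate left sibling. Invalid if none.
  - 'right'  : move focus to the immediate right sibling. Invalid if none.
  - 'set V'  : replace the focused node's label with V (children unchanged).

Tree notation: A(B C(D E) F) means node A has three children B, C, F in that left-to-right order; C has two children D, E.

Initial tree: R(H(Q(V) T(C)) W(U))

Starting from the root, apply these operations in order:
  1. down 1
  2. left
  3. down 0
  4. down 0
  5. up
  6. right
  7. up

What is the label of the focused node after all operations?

Answer: H

Derivation:
Step 1 (down 1): focus=W path=1 depth=1 children=['U'] left=['H'] right=[] parent=R
Step 2 (left): focus=H path=0 depth=1 children=['Q', 'T'] left=[] right=['W'] parent=R
Step 3 (down 0): focus=Q path=0/0 depth=2 children=['V'] left=[] right=['T'] parent=H
Step 4 (down 0): focus=V path=0/0/0 depth=3 children=[] left=[] right=[] parent=Q
Step 5 (up): focus=Q path=0/0 depth=2 children=['V'] left=[] right=['T'] parent=H
Step 6 (right): focus=T path=0/1 depth=2 children=['C'] left=['Q'] right=[] parent=H
Step 7 (up): focus=H path=0 depth=1 children=['Q', 'T'] left=[] right=['W'] parent=R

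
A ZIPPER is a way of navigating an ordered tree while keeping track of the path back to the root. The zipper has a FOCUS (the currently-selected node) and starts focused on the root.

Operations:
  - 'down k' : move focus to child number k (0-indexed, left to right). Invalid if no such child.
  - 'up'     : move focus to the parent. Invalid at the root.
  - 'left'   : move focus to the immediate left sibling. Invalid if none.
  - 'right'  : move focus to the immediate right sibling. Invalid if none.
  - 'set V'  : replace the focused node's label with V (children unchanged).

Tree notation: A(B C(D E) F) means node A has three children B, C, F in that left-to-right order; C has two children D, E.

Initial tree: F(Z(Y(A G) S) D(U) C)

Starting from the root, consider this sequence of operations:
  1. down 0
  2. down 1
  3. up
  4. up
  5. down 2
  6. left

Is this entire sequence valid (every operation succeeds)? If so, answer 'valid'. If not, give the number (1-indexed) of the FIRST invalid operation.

Step 1 (down 0): focus=Z path=0 depth=1 children=['Y', 'S'] left=[] right=['D', 'C'] parent=F
Step 2 (down 1): focus=S path=0/1 depth=2 children=[] left=['Y'] right=[] parent=Z
Step 3 (up): focus=Z path=0 depth=1 children=['Y', 'S'] left=[] right=['D', 'C'] parent=F
Step 4 (up): focus=F path=root depth=0 children=['Z', 'D', 'C'] (at root)
Step 5 (down 2): focus=C path=2 depth=1 children=[] left=['Z', 'D'] right=[] parent=F
Step 6 (left): focus=D path=1 depth=1 children=['U'] left=['Z'] right=['C'] parent=F

Answer: valid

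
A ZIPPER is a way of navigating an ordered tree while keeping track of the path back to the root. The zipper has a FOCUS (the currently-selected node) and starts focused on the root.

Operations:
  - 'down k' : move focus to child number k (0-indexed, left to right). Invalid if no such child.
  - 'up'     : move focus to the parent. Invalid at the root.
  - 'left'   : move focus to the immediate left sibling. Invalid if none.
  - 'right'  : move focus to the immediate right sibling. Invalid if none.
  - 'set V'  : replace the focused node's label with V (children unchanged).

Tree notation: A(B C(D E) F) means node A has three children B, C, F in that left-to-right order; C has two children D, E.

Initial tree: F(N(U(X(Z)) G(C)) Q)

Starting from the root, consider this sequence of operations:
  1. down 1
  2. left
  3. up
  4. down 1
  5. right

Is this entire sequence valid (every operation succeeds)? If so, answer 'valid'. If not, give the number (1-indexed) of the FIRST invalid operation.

Step 1 (down 1): focus=Q path=1 depth=1 children=[] left=['N'] right=[] parent=F
Step 2 (left): focus=N path=0 depth=1 children=['U', 'G'] left=[] right=['Q'] parent=F
Step 3 (up): focus=F path=root depth=0 children=['N', 'Q'] (at root)
Step 4 (down 1): focus=Q path=1 depth=1 children=[] left=['N'] right=[] parent=F
Step 5 (right): INVALID

Answer: 5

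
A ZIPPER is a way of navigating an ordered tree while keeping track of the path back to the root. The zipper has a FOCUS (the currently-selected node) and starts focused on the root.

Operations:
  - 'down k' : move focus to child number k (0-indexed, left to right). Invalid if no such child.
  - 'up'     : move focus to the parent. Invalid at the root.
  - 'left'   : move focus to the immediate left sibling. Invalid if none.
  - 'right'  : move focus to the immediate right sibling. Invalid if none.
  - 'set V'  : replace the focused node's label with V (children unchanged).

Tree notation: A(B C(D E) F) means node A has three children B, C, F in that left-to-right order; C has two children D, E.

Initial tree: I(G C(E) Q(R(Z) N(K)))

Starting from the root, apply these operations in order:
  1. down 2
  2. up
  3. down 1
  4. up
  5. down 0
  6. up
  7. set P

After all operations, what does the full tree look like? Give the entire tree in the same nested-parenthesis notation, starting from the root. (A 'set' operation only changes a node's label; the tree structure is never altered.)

Step 1 (down 2): focus=Q path=2 depth=1 children=['R', 'N'] left=['G', 'C'] right=[] parent=I
Step 2 (up): focus=I path=root depth=0 children=['G', 'C', 'Q'] (at root)
Step 3 (down 1): focus=C path=1 depth=1 children=['E'] left=['G'] right=['Q'] parent=I
Step 4 (up): focus=I path=root depth=0 children=['G', 'C', 'Q'] (at root)
Step 5 (down 0): focus=G path=0 depth=1 children=[] left=[] right=['C', 'Q'] parent=I
Step 6 (up): focus=I path=root depth=0 children=['G', 'C', 'Q'] (at root)
Step 7 (set P): focus=P path=root depth=0 children=['G', 'C', 'Q'] (at root)

Answer: P(G C(E) Q(R(Z) N(K)))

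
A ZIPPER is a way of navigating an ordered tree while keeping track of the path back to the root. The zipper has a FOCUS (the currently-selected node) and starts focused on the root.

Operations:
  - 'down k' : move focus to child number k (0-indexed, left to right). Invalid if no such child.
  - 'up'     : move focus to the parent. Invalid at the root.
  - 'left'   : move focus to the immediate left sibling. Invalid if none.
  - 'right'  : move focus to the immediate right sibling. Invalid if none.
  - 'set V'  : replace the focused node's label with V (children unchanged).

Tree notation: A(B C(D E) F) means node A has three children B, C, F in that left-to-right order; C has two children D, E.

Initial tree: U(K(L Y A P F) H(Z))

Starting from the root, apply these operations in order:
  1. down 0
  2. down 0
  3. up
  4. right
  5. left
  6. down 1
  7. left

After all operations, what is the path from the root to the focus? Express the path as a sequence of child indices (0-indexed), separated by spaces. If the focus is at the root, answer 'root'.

Answer: 0 0

Derivation:
Step 1 (down 0): focus=K path=0 depth=1 children=['L', 'Y', 'A', 'P', 'F'] left=[] right=['H'] parent=U
Step 2 (down 0): focus=L path=0/0 depth=2 children=[] left=[] right=['Y', 'A', 'P', 'F'] parent=K
Step 3 (up): focus=K path=0 depth=1 children=['L', 'Y', 'A', 'P', 'F'] left=[] right=['H'] parent=U
Step 4 (right): focus=H path=1 depth=1 children=['Z'] left=['K'] right=[] parent=U
Step 5 (left): focus=K path=0 depth=1 children=['L', 'Y', 'A', 'P', 'F'] left=[] right=['H'] parent=U
Step 6 (down 1): focus=Y path=0/1 depth=2 children=[] left=['L'] right=['A', 'P', 'F'] parent=K
Step 7 (left): focus=L path=0/0 depth=2 children=[] left=[] right=['Y', 'A', 'P', 'F'] parent=K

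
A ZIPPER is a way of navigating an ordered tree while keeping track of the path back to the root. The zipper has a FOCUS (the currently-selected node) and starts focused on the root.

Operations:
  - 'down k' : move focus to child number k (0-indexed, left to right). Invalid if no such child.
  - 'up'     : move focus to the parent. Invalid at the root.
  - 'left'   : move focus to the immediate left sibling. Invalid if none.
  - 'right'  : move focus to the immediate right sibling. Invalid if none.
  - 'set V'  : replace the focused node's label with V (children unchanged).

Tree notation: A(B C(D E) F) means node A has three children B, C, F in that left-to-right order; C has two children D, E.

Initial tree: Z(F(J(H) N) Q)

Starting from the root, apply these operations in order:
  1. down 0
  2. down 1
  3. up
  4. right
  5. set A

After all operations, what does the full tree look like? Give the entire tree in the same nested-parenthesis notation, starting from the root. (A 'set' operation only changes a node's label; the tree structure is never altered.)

Step 1 (down 0): focus=F path=0 depth=1 children=['J', 'N'] left=[] right=['Q'] parent=Z
Step 2 (down 1): focus=N path=0/1 depth=2 children=[] left=['J'] right=[] parent=F
Step 3 (up): focus=F path=0 depth=1 children=['J', 'N'] left=[] right=['Q'] parent=Z
Step 4 (right): focus=Q path=1 depth=1 children=[] left=['F'] right=[] parent=Z
Step 5 (set A): focus=A path=1 depth=1 children=[] left=['F'] right=[] parent=Z

Answer: Z(F(J(H) N) A)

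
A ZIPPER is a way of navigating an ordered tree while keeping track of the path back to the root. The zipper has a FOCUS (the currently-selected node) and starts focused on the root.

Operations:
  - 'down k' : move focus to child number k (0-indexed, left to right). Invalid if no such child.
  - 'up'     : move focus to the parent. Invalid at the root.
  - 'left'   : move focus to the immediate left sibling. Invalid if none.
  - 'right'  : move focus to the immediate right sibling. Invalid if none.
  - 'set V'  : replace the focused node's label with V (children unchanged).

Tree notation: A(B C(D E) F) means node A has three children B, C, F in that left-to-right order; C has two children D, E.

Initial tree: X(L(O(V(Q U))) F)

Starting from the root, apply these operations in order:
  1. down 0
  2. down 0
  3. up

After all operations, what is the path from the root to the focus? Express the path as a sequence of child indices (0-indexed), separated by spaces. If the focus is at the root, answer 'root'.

Answer: 0

Derivation:
Step 1 (down 0): focus=L path=0 depth=1 children=['O'] left=[] right=['F'] parent=X
Step 2 (down 0): focus=O path=0/0 depth=2 children=['V'] left=[] right=[] parent=L
Step 3 (up): focus=L path=0 depth=1 children=['O'] left=[] right=['F'] parent=X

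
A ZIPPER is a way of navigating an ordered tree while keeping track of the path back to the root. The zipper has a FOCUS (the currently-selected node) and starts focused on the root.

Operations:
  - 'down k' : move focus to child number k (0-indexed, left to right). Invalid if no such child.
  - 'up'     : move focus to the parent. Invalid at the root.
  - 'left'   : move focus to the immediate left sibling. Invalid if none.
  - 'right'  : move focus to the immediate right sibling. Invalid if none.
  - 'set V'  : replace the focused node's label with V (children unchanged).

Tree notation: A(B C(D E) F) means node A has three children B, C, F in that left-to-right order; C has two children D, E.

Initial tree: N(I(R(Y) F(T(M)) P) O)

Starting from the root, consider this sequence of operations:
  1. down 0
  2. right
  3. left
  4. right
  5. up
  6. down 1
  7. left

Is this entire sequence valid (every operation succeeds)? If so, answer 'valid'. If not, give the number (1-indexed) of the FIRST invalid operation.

Answer: valid

Derivation:
Step 1 (down 0): focus=I path=0 depth=1 children=['R', 'F', 'P'] left=[] right=['O'] parent=N
Step 2 (right): focus=O path=1 depth=1 children=[] left=['I'] right=[] parent=N
Step 3 (left): focus=I path=0 depth=1 children=['R', 'F', 'P'] left=[] right=['O'] parent=N
Step 4 (right): focus=O path=1 depth=1 children=[] left=['I'] right=[] parent=N
Step 5 (up): focus=N path=root depth=0 children=['I', 'O'] (at root)
Step 6 (down 1): focus=O path=1 depth=1 children=[] left=['I'] right=[] parent=N
Step 7 (left): focus=I path=0 depth=1 children=['R', 'F', 'P'] left=[] right=['O'] parent=N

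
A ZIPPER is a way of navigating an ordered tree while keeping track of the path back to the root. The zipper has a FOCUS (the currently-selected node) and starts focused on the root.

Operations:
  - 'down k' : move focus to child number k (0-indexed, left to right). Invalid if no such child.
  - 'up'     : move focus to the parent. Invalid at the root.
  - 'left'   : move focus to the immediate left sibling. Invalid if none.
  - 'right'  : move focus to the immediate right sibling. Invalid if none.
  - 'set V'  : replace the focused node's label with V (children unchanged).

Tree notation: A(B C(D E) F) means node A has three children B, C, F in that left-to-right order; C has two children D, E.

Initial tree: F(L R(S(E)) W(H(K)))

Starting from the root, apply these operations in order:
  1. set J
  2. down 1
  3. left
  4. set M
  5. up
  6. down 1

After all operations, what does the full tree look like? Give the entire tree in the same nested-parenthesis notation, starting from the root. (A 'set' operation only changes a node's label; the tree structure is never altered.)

Answer: J(M R(S(E)) W(H(K)))

Derivation:
Step 1 (set J): focus=J path=root depth=0 children=['L', 'R', 'W'] (at root)
Step 2 (down 1): focus=R path=1 depth=1 children=['S'] left=['L'] right=['W'] parent=J
Step 3 (left): focus=L path=0 depth=1 children=[] left=[] right=['R', 'W'] parent=J
Step 4 (set M): focus=M path=0 depth=1 children=[] left=[] right=['R', 'W'] parent=J
Step 5 (up): focus=J path=root depth=0 children=['M', 'R', 'W'] (at root)
Step 6 (down 1): focus=R path=1 depth=1 children=['S'] left=['M'] right=['W'] parent=J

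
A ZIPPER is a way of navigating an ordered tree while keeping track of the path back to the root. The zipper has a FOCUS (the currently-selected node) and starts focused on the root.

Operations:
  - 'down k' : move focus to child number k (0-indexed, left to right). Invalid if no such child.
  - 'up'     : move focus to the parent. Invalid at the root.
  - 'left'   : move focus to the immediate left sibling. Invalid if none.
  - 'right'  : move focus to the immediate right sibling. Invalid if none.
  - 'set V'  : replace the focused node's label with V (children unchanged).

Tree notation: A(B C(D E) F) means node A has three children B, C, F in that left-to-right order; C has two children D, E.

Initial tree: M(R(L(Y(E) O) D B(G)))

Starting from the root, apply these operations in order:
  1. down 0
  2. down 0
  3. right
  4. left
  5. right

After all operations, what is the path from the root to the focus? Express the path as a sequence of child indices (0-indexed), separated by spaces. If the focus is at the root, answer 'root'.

Step 1 (down 0): focus=R path=0 depth=1 children=['L', 'D', 'B'] left=[] right=[] parent=M
Step 2 (down 0): focus=L path=0/0 depth=2 children=['Y', 'O'] left=[] right=['D', 'B'] parent=R
Step 3 (right): focus=D path=0/1 depth=2 children=[] left=['L'] right=['B'] parent=R
Step 4 (left): focus=L path=0/0 depth=2 children=['Y', 'O'] left=[] right=['D', 'B'] parent=R
Step 5 (right): focus=D path=0/1 depth=2 children=[] left=['L'] right=['B'] parent=R

Answer: 0 1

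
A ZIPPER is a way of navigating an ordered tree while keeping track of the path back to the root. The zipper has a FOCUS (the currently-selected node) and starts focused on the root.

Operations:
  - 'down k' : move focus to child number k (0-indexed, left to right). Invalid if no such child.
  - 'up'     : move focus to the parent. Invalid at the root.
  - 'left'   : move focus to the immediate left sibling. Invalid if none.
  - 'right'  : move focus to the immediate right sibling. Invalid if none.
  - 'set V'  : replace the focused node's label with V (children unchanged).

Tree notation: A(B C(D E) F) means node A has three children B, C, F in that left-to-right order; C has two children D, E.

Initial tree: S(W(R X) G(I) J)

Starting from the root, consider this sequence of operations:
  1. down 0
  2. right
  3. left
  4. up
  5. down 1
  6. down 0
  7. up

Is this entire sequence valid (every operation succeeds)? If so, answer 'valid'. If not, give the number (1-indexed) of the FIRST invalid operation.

Answer: valid

Derivation:
Step 1 (down 0): focus=W path=0 depth=1 children=['R', 'X'] left=[] right=['G', 'J'] parent=S
Step 2 (right): focus=G path=1 depth=1 children=['I'] left=['W'] right=['J'] parent=S
Step 3 (left): focus=W path=0 depth=1 children=['R', 'X'] left=[] right=['G', 'J'] parent=S
Step 4 (up): focus=S path=root depth=0 children=['W', 'G', 'J'] (at root)
Step 5 (down 1): focus=G path=1 depth=1 children=['I'] left=['W'] right=['J'] parent=S
Step 6 (down 0): focus=I path=1/0 depth=2 children=[] left=[] right=[] parent=G
Step 7 (up): focus=G path=1 depth=1 children=['I'] left=['W'] right=['J'] parent=S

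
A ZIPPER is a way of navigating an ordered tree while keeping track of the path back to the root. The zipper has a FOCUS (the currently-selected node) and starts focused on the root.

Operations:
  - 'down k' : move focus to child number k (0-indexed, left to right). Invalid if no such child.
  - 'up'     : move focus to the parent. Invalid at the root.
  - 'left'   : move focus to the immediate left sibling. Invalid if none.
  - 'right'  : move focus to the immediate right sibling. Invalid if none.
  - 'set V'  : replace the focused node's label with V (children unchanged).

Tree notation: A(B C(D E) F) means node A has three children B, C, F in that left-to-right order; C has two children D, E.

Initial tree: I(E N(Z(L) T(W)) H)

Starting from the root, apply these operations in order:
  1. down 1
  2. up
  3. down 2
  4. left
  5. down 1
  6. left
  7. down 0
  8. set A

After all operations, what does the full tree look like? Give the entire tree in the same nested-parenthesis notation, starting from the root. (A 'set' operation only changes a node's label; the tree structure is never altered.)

Step 1 (down 1): focus=N path=1 depth=1 children=['Z', 'T'] left=['E'] right=['H'] parent=I
Step 2 (up): focus=I path=root depth=0 children=['E', 'N', 'H'] (at root)
Step 3 (down 2): focus=H path=2 depth=1 children=[] left=['E', 'N'] right=[] parent=I
Step 4 (left): focus=N path=1 depth=1 children=['Z', 'T'] left=['E'] right=['H'] parent=I
Step 5 (down 1): focus=T path=1/1 depth=2 children=['W'] left=['Z'] right=[] parent=N
Step 6 (left): focus=Z path=1/0 depth=2 children=['L'] left=[] right=['T'] parent=N
Step 7 (down 0): focus=L path=1/0/0 depth=3 children=[] left=[] right=[] parent=Z
Step 8 (set A): focus=A path=1/0/0 depth=3 children=[] left=[] right=[] parent=Z

Answer: I(E N(Z(A) T(W)) H)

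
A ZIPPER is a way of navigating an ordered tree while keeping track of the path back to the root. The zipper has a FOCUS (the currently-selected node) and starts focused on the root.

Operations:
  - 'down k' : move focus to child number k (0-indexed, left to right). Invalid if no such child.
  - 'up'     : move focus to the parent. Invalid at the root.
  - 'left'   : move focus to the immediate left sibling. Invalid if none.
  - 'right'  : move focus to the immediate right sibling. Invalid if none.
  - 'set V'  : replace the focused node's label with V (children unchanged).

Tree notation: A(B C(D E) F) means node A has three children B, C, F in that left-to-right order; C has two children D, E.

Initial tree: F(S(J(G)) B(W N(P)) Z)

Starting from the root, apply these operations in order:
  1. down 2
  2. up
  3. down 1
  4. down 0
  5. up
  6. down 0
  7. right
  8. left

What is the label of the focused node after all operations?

Answer: W

Derivation:
Step 1 (down 2): focus=Z path=2 depth=1 children=[] left=['S', 'B'] right=[] parent=F
Step 2 (up): focus=F path=root depth=0 children=['S', 'B', 'Z'] (at root)
Step 3 (down 1): focus=B path=1 depth=1 children=['W', 'N'] left=['S'] right=['Z'] parent=F
Step 4 (down 0): focus=W path=1/0 depth=2 children=[] left=[] right=['N'] parent=B
Step 5 (up): focus=B path=1 depth=1 children=['W', 'N'] left=['S'] right=['Z'] parent=F
Step 6 (down 0): focus=W path=1/0 depth=2 children=[] left=[] right=['N'] parent=B
Step 7 (right): focus=N path=1/1 depth=2 children=['P'] left=['W'] right=[] parent=B
Step 8 (left): focus=W path=1/0 depth=2 children=[] left=[] right=['N'] parent=B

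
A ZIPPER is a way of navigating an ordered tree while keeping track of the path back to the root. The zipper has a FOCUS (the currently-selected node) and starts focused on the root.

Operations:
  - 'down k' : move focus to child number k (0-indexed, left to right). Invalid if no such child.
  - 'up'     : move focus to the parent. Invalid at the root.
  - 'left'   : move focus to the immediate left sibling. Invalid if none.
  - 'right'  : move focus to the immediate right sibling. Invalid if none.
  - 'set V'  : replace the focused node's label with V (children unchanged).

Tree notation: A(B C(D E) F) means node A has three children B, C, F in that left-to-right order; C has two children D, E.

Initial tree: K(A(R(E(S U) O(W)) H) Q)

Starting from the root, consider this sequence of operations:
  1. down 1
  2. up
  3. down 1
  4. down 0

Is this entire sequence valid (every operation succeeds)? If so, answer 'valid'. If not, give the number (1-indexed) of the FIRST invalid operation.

Step 1 (down 1): focus=Q path=1 depth=1 children=[] left=['A'] right=[] parent=K
Step 2 (up): focus=K path=root depth=0 children=['A', 'Q'] (at root)
Step 3 (down 1): focus=Q path=1 depth=1 children=[] left=['A'] right=[] parent=K
Step 4 (down 0): INVALID

Answer: 4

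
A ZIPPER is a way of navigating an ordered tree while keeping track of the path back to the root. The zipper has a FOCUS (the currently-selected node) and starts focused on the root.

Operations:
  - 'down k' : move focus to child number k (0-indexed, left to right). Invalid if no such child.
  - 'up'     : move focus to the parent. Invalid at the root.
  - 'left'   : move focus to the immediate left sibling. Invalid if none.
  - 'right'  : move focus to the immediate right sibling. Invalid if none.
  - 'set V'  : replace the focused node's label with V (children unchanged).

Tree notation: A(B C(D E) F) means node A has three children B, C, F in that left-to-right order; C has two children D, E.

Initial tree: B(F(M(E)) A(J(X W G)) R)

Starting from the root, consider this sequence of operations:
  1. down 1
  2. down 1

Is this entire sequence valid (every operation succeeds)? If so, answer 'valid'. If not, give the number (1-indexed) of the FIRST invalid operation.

Answer: 2

Derivation:
Step 1 (down 1): focus=A path=1 depth=1 children=['J'] left=['F'] right=['R'] parent=B
Step 2 (down 1): INVALID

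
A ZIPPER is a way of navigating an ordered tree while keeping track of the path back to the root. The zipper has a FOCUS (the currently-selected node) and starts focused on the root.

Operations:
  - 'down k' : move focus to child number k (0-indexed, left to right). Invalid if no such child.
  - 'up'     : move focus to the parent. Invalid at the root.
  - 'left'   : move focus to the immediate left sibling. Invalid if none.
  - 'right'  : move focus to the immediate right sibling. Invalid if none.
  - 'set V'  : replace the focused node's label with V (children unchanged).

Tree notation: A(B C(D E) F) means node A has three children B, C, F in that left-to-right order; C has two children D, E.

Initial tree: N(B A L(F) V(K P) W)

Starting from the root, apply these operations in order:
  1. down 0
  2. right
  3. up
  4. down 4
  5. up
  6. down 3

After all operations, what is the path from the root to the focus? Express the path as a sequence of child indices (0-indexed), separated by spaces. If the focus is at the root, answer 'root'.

Step 1 (down 0): focus=B path=0 depth=1 children=[] left=[] right=['A', 'L', 'V', 'W'] parent=N
Step 2 (right): focus=A path=1 depth=1 children=[] left=['B'] right=['L', 'V', 'W'] parent=N
Step 3 (up): focus=N path=root depth=0 children=['B', 'A', 'L', 'V', 'W'] (at root)
Step 4 (down 4): focus=W path=4 depth=1 children=[] left=['B', 'A', 'L', 'V'] right=[] parent=N
Step 5 (up): focus=N path=root depth=0 children=['B', 'A', 'L', 'V', 'W'] (at root)
Step 6 (down 3): focus=V path=3 depth=1 children=['K', 'P'] left=['B', 'A', 'L'] right=['W'] parent=N

Answer: 3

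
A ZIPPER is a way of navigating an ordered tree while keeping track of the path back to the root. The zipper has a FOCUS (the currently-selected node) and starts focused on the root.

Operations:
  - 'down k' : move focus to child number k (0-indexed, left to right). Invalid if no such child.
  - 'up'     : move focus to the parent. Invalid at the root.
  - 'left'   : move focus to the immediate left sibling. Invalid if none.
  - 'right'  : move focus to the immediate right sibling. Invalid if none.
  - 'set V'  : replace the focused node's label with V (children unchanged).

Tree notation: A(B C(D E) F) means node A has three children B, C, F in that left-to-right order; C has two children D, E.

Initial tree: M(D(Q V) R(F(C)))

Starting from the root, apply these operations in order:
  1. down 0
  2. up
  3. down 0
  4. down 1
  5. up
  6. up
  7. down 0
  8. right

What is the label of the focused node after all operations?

Answer: R

Derivation:
Step 1 (down 0): focus=D path=0 depth=1 children=['Q', 'V'] left=[] right=['R'] parent=M
Step 2 (up): focus=M path=root depth=0 children=['D', 'R'] (at root)
Step 3 (down 0): focus=D path=0 depth=1 children=['Q', 'V'] left=[] right=['R'] parent=M
Step 4 (down 1): focus=V path=0/1 depth=2 children=[] left=['Q'] right=[] parent=D
Step 5 (up): focus=D path=0 depth=1 children=['Q', 'V'] left=[] right=['R'] parent=M
Step 6 (up): focus=M path=root depth=0 children=['D', 'R'] (at root)
Step 7 (down 0): focus=D path=0 depth=1 children=['Q', 'V'] left=[] right=['R'] parent=M
Step 8 (right): focus=R path=1 depth=1 children=['F'] left=['D'] right=[] parent=M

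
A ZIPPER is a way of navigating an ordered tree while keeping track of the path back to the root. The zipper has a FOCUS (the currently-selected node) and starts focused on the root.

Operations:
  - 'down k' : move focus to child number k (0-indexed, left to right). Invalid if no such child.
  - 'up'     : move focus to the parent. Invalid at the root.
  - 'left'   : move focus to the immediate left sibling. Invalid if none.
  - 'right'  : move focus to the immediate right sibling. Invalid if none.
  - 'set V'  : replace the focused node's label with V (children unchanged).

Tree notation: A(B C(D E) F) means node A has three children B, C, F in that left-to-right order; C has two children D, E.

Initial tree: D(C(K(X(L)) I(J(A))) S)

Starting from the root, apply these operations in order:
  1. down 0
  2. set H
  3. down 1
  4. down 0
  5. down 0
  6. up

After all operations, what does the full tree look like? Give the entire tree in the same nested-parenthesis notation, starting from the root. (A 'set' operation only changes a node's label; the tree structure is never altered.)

Step 1 (down 0): focus=C path=0 depth=1 children=['K', 'I'] left=[] right=['S'] parent=D
Step 2 (set H): focus=H path=0 depth=1 children=['K', 'I'] left=[] right=['S'] parent=D
Step 3 (down 1): focus=I path=0/1 depth=2 children=['J'] left=['K'] right=[] parent=H
Step 4 (down 0): focus=J path=0/1/0 depth=3 children=['A'] left=[] right=[] parent=I
Step 5 (down 0): focus=A path=0/1/0/0 depth=4 children=[] left=[] right=[] parent=J
Step 6 (up): focus=J path=0/1/0 depth=3 children=['A'] left=[] right=[] parent=I

Answer: D(H(K(X(L)) I(J(A))) S)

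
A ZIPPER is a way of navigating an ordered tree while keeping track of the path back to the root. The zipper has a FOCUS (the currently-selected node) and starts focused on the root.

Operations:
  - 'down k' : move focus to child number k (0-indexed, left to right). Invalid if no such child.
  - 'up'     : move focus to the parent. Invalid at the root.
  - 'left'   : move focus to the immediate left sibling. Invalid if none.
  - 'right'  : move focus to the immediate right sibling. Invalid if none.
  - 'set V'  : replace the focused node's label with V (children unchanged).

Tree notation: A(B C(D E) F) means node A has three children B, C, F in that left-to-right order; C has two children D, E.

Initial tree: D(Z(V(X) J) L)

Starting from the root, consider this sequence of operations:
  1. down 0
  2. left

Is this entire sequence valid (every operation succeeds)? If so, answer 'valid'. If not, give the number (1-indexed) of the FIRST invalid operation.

Step 1 (down 0): focus=Z path=0 depth=1 children=['V', 'J'] left=[] right=['L'] parent=D
Step 2 (left): INVALID

Answer: 2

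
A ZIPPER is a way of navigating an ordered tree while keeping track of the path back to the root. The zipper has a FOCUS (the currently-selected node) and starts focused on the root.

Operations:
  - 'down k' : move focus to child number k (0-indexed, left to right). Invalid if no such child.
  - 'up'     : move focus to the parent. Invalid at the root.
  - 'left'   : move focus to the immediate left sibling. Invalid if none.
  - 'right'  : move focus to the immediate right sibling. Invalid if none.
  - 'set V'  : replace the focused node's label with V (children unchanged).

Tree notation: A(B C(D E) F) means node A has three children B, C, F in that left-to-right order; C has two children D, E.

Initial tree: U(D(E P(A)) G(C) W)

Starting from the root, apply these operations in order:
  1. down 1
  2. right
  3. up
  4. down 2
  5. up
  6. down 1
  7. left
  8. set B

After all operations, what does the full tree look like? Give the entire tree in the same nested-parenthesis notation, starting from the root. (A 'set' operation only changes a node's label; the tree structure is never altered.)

Answer: U(B(E P(A)) G(C) W)

Derivation:
Step 1 (down 1): focus=G path=1 depth=1 children=['C'] left=['D'] right=['W'] parent=U
Step 2 (right): focus=W path=2 depth=1 children=[] left=['D', 'G'] right=[] parent=U
Step 3 (up): focus=U path=root depth=0 children=['D', 'G', 'W'] (at root)
Step 4 (down 2): focus=W path=2 depth=1 children=[] left=['D', 'G'] right=[] parent=U
Step 5 (up): focus=U path=root depth=0 children=['D', 'G', 'W'] (at root)
Step 6 (down 1): focus=G path=1 depth=1 children=['C'] left=['D'] right=['W'] parent=U
Step 7 (left): focus=D path=0 depth=1 children=['E', 'P'] left=[] right=['G', 'W'] parent=U
Step 8 (set B): focus=B path=0 depth=1 children=['E', 'P'] left=[] right=['G', 'W'] parent=U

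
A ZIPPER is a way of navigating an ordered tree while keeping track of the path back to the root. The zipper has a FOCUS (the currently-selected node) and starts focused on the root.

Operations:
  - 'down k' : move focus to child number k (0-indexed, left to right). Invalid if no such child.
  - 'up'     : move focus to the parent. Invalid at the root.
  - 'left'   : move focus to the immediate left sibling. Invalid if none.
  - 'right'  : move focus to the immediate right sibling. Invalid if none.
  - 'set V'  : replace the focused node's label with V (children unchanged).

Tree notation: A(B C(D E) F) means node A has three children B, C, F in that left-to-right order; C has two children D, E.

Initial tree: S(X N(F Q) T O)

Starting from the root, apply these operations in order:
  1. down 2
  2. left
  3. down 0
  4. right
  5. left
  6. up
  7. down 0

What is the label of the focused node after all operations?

Answer: F

Derivation:
Step 1 (down 2): focus=T path=2 depth=1 children=[] left=['X', 'N'] right=['O'] parent=S
Step 2 (left): focus=N path=1 depth=1 children=['F', 'Q'] left=['X'] right=['T', 'O'] parent=S
Step 3 (down 0): focus=F path=1/0 depth=2 children=[] left=[] right=['Q'] parent=N
Step 4 (right): focus=Q path=1/1 depth=2 children=[] left=['F'] right=[] parent=N
Step 5 (left): focus=F path=1/0 depth=2 children=[] left=[] right=['Q'] parent=N
Step 6 (up): focus=N path=1 depth=1 children=['F', 'Q'] left=['X'] right=['T', 'O'] parent=S
Step 7 (down 0): focus=F path=1/0 depth=2 children=[] left=[] right=['Q'] parent=N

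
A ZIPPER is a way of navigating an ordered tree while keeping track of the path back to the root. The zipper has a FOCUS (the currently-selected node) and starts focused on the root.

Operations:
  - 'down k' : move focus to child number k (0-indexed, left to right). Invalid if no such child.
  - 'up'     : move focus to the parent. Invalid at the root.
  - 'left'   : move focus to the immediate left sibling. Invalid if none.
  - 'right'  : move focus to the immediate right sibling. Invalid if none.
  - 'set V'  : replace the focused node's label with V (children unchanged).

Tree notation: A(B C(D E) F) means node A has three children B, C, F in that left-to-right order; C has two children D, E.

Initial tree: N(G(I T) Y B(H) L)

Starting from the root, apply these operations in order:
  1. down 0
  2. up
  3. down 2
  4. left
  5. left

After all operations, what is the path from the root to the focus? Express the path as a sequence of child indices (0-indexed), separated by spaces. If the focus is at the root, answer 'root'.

Step 1 (down 0): focus=G path=0 depth=1 children=['I', 'T'] left=[] right=['Y', 'B', 'L'] parent=N
Step 2 (up): focus=N path=root depth=0 children=['G', 'Y', 'B', 'L'] (at root)
Step 3 (down 2): focus=B path=2 depth=1 children=['H'] left=['G', 'Y'] right=['L'] parent=N
Step 4 (left): focus=Y path=1 depth=1 children=[] left=['G'] right=['B', 'L'] parent=N
Step 5 (left): focus=G path=0 depth=1 children=['I', 'T'] left=[] right=['Y', 'B', 'L'] parent=N

Answer: 0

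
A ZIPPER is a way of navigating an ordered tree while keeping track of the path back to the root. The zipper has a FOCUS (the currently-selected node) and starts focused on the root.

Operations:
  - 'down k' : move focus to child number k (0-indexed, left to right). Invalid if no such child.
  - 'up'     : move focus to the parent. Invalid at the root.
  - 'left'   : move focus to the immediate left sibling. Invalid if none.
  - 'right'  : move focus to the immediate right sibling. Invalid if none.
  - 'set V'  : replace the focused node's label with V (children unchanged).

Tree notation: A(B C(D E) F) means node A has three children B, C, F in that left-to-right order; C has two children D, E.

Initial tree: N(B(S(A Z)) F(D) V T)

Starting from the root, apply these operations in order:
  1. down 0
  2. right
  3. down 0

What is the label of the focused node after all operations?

Answer: D

Derivation:
Step 1 (down 0): focus=B path=0 depth=1 children=['S'] left=[] right=['F', 'V', 'T'] parent=N
Step 2 (right): focus=F path=1 depth=1 children=['D'] left=['B'] right=['V', 'T'] parent=N
Step 3 (down 0): focus=D path=1/0 depth=2 children=[] left=[] right=[] parent=F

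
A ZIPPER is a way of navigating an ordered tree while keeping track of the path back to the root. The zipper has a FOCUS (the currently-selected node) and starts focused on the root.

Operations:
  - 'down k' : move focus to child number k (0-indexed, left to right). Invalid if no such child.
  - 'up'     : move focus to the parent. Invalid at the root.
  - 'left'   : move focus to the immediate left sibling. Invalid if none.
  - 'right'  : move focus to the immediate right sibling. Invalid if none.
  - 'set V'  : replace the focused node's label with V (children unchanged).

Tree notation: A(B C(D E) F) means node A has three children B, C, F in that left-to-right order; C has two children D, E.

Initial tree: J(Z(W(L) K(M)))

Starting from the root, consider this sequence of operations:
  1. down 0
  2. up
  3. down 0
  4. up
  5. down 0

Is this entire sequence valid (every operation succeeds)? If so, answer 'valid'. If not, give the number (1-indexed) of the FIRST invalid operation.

Answer: valid

Derivation:
Step 1 (down 0): focus=Z path=0 depth=1 children=['W', 'K'] left=[] right=[] parent=J
Step 2 (up): focus=J path=root depth=0 children=['Z'] (at root)
Step 3 (down 0): focus=Z path=0 depth=1 children=['W', 'K'] left=[] right=[] parent=J
Step 4 (up): focus=J path=root depth=0 children=['Z'] (at root)
Step 5 (down 0): focus=Z path=0 depth=1 children=['W', 'K'] left=[] right=[] parent=J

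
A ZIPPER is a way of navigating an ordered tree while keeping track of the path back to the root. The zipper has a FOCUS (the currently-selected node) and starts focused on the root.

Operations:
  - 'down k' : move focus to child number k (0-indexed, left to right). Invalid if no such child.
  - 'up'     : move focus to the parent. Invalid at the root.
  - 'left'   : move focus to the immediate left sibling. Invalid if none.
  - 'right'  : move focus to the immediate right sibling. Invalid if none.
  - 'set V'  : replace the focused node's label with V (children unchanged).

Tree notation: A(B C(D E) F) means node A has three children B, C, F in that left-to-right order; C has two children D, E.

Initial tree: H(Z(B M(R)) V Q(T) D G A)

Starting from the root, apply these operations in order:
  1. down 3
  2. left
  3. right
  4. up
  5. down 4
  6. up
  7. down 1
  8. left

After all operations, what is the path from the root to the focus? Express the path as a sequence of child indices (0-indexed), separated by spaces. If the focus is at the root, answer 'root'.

Step 1 (down 3): focus=D path=3 depth=1 children=[] left=['Z', 'V', 'Q'] right=['G', 'A'] parent=H
Step 2 (left): focus=Q path=2 depth=1 children=['T'] left=['Z', 'V'] right=['D', 'G', 'A'] parent=H
Step 3 (right): focus=D path=3 depth=1 children=[] left=['Z', 'V', 'Q'] right=['G', 'A'] parent=H
Step 4 (up): focus=H path=root depth=0 children=['Z', 'V', 'Q', 'D', 'G', 'A'] (at root)
Step 5 (down 4): focus=G path=4 depth=1 children=[] left=['Z', 'V', 'Q', 'D'] right=['A'] parent=H
Step 6 (up): focus=H path=root depth=0 children=['Z', 'V', 'Q', 'D', 'G', 'A'] (at root)
Step 7 (down 1): focus=V path=1 depth=1 children=[] left=['Z'] right=['Q', 'D', 'G', 'A'] parent=H
Step 8 (left): focus=Z path=0 depth=1 children=['B', 'M'] left=[] right=['V', 'Q', 'D', 'G', 'A'] parent=H

Answer: 0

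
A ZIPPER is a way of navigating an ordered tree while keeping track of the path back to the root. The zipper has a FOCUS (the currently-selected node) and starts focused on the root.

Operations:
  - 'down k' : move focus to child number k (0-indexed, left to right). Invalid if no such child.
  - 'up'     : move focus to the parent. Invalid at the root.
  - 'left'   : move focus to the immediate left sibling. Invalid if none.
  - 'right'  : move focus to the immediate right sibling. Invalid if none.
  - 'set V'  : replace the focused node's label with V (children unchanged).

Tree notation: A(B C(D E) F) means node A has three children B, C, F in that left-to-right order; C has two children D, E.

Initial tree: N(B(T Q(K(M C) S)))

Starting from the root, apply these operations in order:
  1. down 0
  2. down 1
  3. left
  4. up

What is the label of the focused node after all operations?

Answer: B

Derivation:
Step 1 (down 0): focus=B path=0 depth=1 children=['T', 'Q'] left=[] right=[] parent=N
Step 2 (down 1): focus=Q path=0/1 depth=2 children=['K', 'S'] left=['T'] right=[] parent=B
Step 3 (left): focus=T path=0/0 depth=2 children=[] left=[] right=['Q'] parent=B
Step 4 (up): focus=B path=0 depth=1 children=['T', 'Q'] left=[] right=[] parent=N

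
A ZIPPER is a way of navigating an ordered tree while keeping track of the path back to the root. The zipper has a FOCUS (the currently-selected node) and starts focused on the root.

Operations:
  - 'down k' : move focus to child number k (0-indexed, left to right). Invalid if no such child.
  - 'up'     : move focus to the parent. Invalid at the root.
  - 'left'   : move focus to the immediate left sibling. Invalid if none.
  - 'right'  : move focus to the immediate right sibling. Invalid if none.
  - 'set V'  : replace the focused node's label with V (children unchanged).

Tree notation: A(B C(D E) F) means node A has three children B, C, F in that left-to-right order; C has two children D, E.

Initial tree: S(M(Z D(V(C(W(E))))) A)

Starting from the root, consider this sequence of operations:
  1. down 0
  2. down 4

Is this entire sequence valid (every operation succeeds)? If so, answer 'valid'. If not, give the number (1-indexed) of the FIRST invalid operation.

Step 1 (down 0): focus=M path=0 depth=1 children=['Z', 'D'] left=[] right=['A'] parent=S
Step 2 (down 4): INVALID

Answer: 2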